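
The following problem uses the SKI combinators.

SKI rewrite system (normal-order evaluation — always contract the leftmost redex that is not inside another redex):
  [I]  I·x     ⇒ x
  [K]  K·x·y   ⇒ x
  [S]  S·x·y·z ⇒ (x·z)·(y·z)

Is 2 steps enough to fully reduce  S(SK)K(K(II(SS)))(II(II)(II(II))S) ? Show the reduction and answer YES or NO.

  start: S(SK)K(K(II(SS)))(II(II)(II(II))S)
  step 1: SK(K(II(SS)))(K(K(II(SS))))(II(II)(II(II))S)
  step 2: K(K(K(II(SS))))(K(II(SS))(K(K(II(SS)))))(II(II)(II(II))S)

Answer: NO — after 2 steps the term is K(K(K(II(SS))))(K(II(SS))(K(K(II(SS)))))(II(II)(II(II))S), not yet normal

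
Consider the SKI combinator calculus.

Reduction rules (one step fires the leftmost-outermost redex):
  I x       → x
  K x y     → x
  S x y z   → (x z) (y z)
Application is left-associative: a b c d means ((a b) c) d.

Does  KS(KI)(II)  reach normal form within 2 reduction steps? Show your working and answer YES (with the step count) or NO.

  start: KS(KI)(II)
  step 1: S(II)
  step 2: SI

Answer: YES — reaches normal form SI in 2 ≤ 2 steps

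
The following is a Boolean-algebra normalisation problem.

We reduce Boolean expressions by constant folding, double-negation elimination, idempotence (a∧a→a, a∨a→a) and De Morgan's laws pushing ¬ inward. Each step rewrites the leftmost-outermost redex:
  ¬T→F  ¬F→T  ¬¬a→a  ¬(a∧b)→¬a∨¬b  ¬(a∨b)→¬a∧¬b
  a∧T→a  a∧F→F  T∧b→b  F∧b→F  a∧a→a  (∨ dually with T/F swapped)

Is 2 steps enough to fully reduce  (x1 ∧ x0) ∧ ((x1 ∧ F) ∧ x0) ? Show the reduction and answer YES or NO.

  start: (x1 ∧ x0) ∧ ((x1 ∧ F) ∧ x0)
  step 1: (x1 ∧ x0) ∧ (F ∧ x0)
  step 2: (x1 ∧ x0) ∧ F

Answer: NO — after 2 steps the term is (x1 ∧ x0) ∧ F, not yet normal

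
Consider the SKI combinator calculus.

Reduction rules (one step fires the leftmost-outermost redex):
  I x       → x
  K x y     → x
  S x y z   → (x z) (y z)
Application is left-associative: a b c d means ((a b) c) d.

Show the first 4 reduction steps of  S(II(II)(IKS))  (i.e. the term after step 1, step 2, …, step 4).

Answer: after 4 steps: S(IKS)

Derivation:
  start: S(II(II)(IKS))
  [1] S(I(II)(IKS))
  [2] S(II(IKS))
  [3] S(I(IKS))
  [4] S(IKS)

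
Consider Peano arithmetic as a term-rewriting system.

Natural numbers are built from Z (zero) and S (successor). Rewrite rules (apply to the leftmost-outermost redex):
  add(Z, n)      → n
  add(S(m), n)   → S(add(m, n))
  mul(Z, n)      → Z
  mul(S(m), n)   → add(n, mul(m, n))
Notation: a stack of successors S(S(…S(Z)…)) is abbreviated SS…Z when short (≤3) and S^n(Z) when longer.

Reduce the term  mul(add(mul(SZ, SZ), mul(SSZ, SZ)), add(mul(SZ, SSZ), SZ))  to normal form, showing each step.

Answer: normal form = S^9(Z)  (in 53 steps)

Reduction:
  start: mul(add(mul(SZ, SZ), mul(SSZ, SZ)), add(mul(SZ, SSZ), SZ))
  [1] mul(add(add(SZ, mul(Z, SZ)), mul(SSZ, SZ)), add(mul(SZ, SSZ), SZ))
  [2] mul(add(S(add(Z, mul(Z, SZ))), mul(SSZ, SZ)), add(mul(SZ, SSZ), SZ))
  [3] mul(S(add(add(Z, mul(Z, SZ)), mul(SSZ, SZ))), add(mul(SZ, SSZ), SZ))
  [4] add(add(mul(SZ, SSZ), SZ), mul(add(add(Z, mul(Z, SZ)), mul(SSZ, SZ)), add(mul(SZ, SSZ), SZ)))
  [5] add(add(add(SSZ, mul(Z, SSZ)), SZ), mul(add(add(Z, mul(Z, SZ)), mul(SSZ, SZ)), add(mul(SZ, SSZ), SZ)))
  [6] add(add(S(add(SZ, mul(Z, SSZ))), SZ), mul(add(add(Z, mul(Z, SZ)), mul(SSZ, SZ)), add(mul(SZ, SSZ), SZ)))
  [7] add(S(add(add(SZ, mul(Z, SSZ)), SZ)), mul(add(add(Z, mul(Z, SZ)), mul(SSZ, SZ)), add(mul(SZ, SSZ), SZ)))
  [8] S(add(add(add(SZ, mul(Z, SSZ)), SZ), mul(add(add(Z, mul(Z, SZ)), mul(SSZ, SZ)), add(mul(SZ, SSZ), SZ))))
  [9] S(add(add(S(add(Z, mul(Z, SSZ))), SZ), mul(add(add(Z, mul(Z, SZ)), mul(SSZ, SZ)), add(mul(SZ, SSZ), SZ))))
  [10] S(add(S(add(add(Z, mul(Z, SSZ)), SZ)), mul(add(add(Z, mul(Z, SZ)), mul(SSZ, SZ)), add(mul(SZ, SSZ), SZ))))
  [11] S(S(add(add(add(Z, mul(Z, SSZ)), SZ), mul(add(add(Z, mul(Z, SZ)), mul(SSZ, SZ)), add(mul(SZ, SSZ), SZ)))))
  [12] S(S(add(add(mul(Z, SSZ), SZ), mul(add(add(Z, mul(Z, SZ)), mul(SSZ, SZ)), add(mul(SZ, SSZ), SZ)))))
  [13] S(S(add(add(Z, SZ), mul(add(add(Z, mul(Z, SZ)), mul(SSZ, SZ)), add(mul(SZ, SSZ), SZ)))))
  [14] S(S(add(SZ, mul(add(add(Z, mul(Z, SZ)), mul(SSZ, SZ)), add(mul(SZ, SSZ), SZ)))))
  [15] S(S(S(add(Z, mul(add(add(Z, mul(Z, SZ)), mul(SSZ, SZ)), add(mul(SZ, SSZ), SZ))))))
  [16] S(S(S(mul(add(add(Z, mul(Z, SZ)), mul(SSZ, SZ)), add(mul(SZ, SSZ), SZ)))))
  [17] S(S(S(mul(add(mul(Z, SZ), mul(SSZ, SZ)), add(mul(SZ, SSZ), SZ)))))
  [18] S(S(S(mul(add(Z, mul(SSZ, SZ)), add(mul(SZ, SSZ), SZ)))))
  [19] S(S(S(mul(mul(SSZ, SZ), add(mul(SZ, SSZ), SZ)))))
  [20] S(S(S(mul(add(SZ, mul(SZ, SZ)), add(mul(SZ, SSZ), SZ)))))
  [21] S(S(S(mul(S(add(Z, mul(SZ, SZ))), add(mul(SZ, SSZ), SZ)))))
  [22] S(S(S(add(add(mul(SZ, SSZ), SZ), mul(add(Z, mul(SZ, SZ)), add(mul(SZ, SSZ), SZ))))))
  [23] S(S(S(add(add(add(SSZ, mul(Z, SSZ)), SZ), mul(add(Z, mul(SZ, SZ)), add(mul(SZ, SSZ), SZ))))))
  [24] S(S(S(add(add(S(add(SZ, mul(Z, SSZ))), SZ), mul(add(Z, mul(SZ, SZ)), add(mul(SZ, SSZ), SZ))))))
  [25] S(S(S(add(S(add(add(SZ, mul(Z, SSZ)), SZ)), mul(add(Z, mul(SZ, SZ)), add(mul(SZ, SSZ), SZ))))))
  [26] S(S(S(S(add(add(add(SZ, mul(Z, SSZ)), SZ), mul(add(Z, mul(SZ, SZ)), add(mul(SZ, SSZ), SZ)))))))
  [27] S(S(S(S(add(add(S(add(Z, mul(Z, SSZ))), SZ), mul(add(Z, mul(SZ, SZ)), add(mul(SZ, SSZ), SZ)))))))
  [28] S(S(S(S(add(S(add(add(Z, mul(Z, SSZ)), SZ)), mul(add(Z, mul(SZ, SZ)), add(mul(SZ, SSZ), SZ)))))))
  [29] S(S(S(S(S(add(add(add(Z, mul(Z, SSZ)), SZ), mul(add(Z, mul(SZ, SZ)), add(mul(SZ, SSZ), SZ))))))))
  [30] S(S(S(S(S(add(add(mul(Z, SSZ), SZ), mul(add(Z, mul(SZ, SZ)), add(mul(SZ, SSZ), SZ))))))))
  [31] S(S(S(S(S(add(add(Z, SZ), mul(add(Z, mul(SZ, SZ)), add(mul(SZ, SSZ), SZ))))))))
  [32] S(S(S(S(S(add(SZ, mul(add(Z, mul(SZ, SZ)), add(mul(SZ, SSZ), SZ))))))))
  [33] S(S(S(S(S(S(add(Z, mul(add(Z, mul(SZ, SZ)), add(mul(SZ, SSZ), SZ)))))))))
  [34] S(S(S(S(S(S(mul(add(Z, mul(SZ, SZ)), add(mul(SZ, SSZ), SZ))))))))
  [35] S(S(S(S(S(S(mul(mul(SZ, SZ), add(mul(SZ, SSZ), SZ))))))))
  [36] S(S(S(S(S(S(mul(add(SZ, mul(Z, SZ)), add(mul(SZ, SSZ), SZ))))))))
  [37] S(S(S(S(S(S(mul(S(add(Z, mul(Z, SZ))), add(mul(SZ, SSZ), SZ))))))))
  [38] S(S(S(S(S(S(add(add(mul(SZ, SSZ), SZ), mul(add(Z, mul(Z, SZ)), add(mul(SZ, SSZ), SZ)))))))))
  [39] S(S(S(S(S(S(add(add(add(SSZ, mul(Z, SSZ)), SZ), mul(add(Z, mul(Z, SZ)), add(mul(SZ, SSZ), SZ)))))))))
  [40] S(S(S(S(S(S(add(add(S(add(SZ, mul(Z, SSZ))), SZ), mul(add(Z, mul(Z, SZ)), add(mul(SZ, SSZ), SZ)))))))))
  [41] S(S(S(S(S(S(add(S(add(add(SZ, mul(Z, SSZ)), SZ)), mul(add(Z, mul(Z, SZ)), add(mul(SZ, SSZ), SZ)))))))))
  [42] S(S(S(S(S(S(S(add(add(add(SZ, mul(Z, SSZ)), SZ), mul(add(Z, mul(Z, SZ)), add(mul(SZ, SSZ), SZ))))))))))
  [43] S(S(S(S(S(S(S(add(add(S(add(Z, mul(Z, SSZ))), SZ), mul(add(Z, mul(Z, SZ)), add(mul(SZ, SSZ), SZ))))))))))
  [44] S(S(S(S(S(S(S(add(S(add(add(Z, mul(Z, SSZ)), SZ)), mul(add(Z, mul(Z, SZ)), add(mul(SZ, SSZ), SZ))))))))))
  [45] S(S(S(S(S(S(S(S(add(add(add(Z, mul(Z, SSZ)), SZ), mul(add(Z, mul(Z, SZ)), add(mul(SZ, SSZ), SZ)))))))))))
  [46] S(S(S(S(S(S(S(S(add(add(mul(Z, SSZ), SZ), mul(add(Z, mul(Z, SZ)), add(mul(SZ, SSZ), SZ)))))))))))
  [47] S(S(S(S(S(S(S(S(add(add(Z, SZ), mul(add(Z, mul(Z, SZ)), add(mul(SZ, SSZ), SZ)))))))))))
  [48] S(S(S(S(S(S(S(S(add(SZ, mul(add(Z, mul(Z, SZ)), add(mul(SZ, SSZ), SZ)))))))))))
  [49] S(S(S(S(S(S(S(S(S(add(Z, mul(add(Z, mul(Z, SZ)), add(mul(SZ, SSZ), SZ))))))))))))
  [50] S(S(S(S(S(S(S(S(S(mul(add(Z, mul(Z, SZ)), add(mul(SZ, SSZ), SZ)))))))))))
  [51] S(S(S(S(S(S(S(S(S(mul(mul(Z, SZ), add(mul(SZ, SSZ), SZ)))))))))))
  [52] S(S(S(S(S(S(S(S(S(mul(Z, add(mul(SZ, SSZ), SZ)))))))))))
  [53] S^9(Z)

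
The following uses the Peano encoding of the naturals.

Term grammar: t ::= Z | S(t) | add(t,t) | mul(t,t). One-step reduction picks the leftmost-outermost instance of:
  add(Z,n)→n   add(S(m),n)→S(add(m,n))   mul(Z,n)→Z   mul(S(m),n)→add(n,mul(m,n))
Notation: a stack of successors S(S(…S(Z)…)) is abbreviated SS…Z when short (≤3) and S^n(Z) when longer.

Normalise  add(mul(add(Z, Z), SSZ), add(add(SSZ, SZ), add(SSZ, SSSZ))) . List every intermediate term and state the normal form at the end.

Answer: normal form = S^8(Z)  (in 13 steps)

Derivation:
  start: add(mul(add(Z, Z), SSZ), add(add(SSZ, SZ), add(SSZ, SSSZ)))
  step 1: add(mul(Z, SSZ), add(add(SSZ, SZ), add(SSZ, SSSZ)))
  step 2: add(Z, add(add(SSZ, SZ), add(SSZ, SSSZ)))
  step 3: add(add(SSZ, SZ), add(SSZ, SSSZ))
  step 4: add(S(add(SZ, SZ)), add(SSZ, SSSZ))
  step 5: S(add(add(SZ, SZ), add(SSZ, SSSZ)))
  step 6: S(add(S(add(Z, SZ)), add(SSZ, SSSZ)))
  step 7: S(S(add(add(Z, SZ), add(SSZ, SSSZ))))
  step 8: S(S(add(SZ, add(SSZ, SSSZ))))
  step 9: S(S(S(add(Z, add(SSZ, SSSZ)))))
  step 10: S(S(S(add(SSZ, SSSZ))))
  step 11: S(S(S(S(add(SZ, SSSZ)))))
  step 12: S(S(S(S(S(add(Z, SSSZ))))))
  step 13: S^8(Z)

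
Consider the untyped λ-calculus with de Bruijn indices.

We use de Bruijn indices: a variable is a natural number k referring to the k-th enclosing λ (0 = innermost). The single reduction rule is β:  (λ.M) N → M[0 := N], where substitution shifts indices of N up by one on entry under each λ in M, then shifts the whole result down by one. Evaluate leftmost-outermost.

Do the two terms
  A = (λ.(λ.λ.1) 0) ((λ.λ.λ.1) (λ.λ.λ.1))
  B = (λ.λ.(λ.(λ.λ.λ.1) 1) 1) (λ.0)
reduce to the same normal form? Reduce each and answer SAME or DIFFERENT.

Answer: SAME — A ⇓ λ.λ.λ.1, B ⇓ λ.λ.λ.1

Reduction:
Term A:
  start: (λ.(λ.λ.1) 0) ((λ.λ.λ.1) (λ.λ.λ.1))
  step 1: (λ.λ.1) ((λ.λ.λ.1) (λ.λ.λ.1))
  step 2: λ.(λ.λ.λ.1) (λ.λ.λ.1)
  step 3: λ.λ.λ.1

Term B:
  start: (λ.λ.(λ.(λ.λ.λ.1) 1) 1) (λ.0)
  step 1: λ.(λ.(λ.λ.λ.1) 1) (λ.0)
  step 2: λ.(λ.λ.λ.1) 0
  step 3: λ.λ.λ.1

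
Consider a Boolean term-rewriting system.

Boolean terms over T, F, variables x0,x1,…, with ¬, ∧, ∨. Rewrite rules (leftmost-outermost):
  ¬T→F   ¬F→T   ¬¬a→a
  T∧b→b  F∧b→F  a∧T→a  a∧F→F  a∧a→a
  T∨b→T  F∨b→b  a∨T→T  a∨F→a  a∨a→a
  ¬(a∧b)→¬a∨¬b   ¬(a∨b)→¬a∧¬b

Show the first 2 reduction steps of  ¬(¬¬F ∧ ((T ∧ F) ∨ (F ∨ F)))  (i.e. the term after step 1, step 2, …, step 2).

Answer: after 2 steps: ¬F ∨ ¬((T ∧ F) ∨ (F ∨ F))

Derivation:
  start: ¬(¬¬F ∧ ((T ∧ F) ∨ (F ∨ F)))
  step 1: ¬¬¬F ∨ ¬((T ∧ F) ∨ (F ∨ F))
  step 2: ¬F ∨ ¬((T ∧ F) ∨ (F ∨ F))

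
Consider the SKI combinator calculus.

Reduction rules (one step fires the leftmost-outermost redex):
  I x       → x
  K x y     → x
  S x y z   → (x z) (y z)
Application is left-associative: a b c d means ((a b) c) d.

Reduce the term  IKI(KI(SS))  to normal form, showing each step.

  start: IKI(KI(SS))
  step 1: KI(KI(SS))
  step 2: I

Answer: normal form = I  (in 2 steps)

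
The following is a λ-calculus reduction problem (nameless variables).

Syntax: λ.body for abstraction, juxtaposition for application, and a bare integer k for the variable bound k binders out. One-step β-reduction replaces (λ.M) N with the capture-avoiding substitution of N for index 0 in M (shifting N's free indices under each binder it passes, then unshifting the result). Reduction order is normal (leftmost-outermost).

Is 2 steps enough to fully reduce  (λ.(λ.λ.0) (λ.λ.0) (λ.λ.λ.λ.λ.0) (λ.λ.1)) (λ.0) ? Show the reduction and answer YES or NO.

  start: (λ.(λ.λ.0) (λ.λ.0) (λ.λ.λ.λ.λ.0) (λ.λ.1)) (λ.0)
  →1  (λ.λ.0) (λ.λ.0) (λ.λ.λ.λ.λ.0) (λ.λ.1)
  →2  (λ.0) (λ.λ.λ.λ.λ.0) (λ.λ.1)

Answer: NO — after 2 steps the term is (λ.0) (λ.λ.λ.λ.λ.0) (λ.λ.1), not yet normal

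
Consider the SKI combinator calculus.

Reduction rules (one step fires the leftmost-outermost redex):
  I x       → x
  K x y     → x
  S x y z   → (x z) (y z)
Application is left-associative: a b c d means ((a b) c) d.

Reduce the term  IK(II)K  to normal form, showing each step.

Answer: normal form = I  (in 3 steps)

Working:
  start: IK(II)K
  →1  K(II)K
  →2  II
  →3  I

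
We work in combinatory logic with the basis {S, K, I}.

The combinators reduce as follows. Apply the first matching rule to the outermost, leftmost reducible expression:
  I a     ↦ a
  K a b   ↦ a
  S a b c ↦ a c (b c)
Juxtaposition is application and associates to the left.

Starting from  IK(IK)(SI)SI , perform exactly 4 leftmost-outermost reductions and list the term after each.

Answer: after 4 steps: S

Derivation:
  start: IK(IK)(SI)SI
  →1  K(IK)(SI)SI
  →2  IKSI
  →3  KSI
  →4  S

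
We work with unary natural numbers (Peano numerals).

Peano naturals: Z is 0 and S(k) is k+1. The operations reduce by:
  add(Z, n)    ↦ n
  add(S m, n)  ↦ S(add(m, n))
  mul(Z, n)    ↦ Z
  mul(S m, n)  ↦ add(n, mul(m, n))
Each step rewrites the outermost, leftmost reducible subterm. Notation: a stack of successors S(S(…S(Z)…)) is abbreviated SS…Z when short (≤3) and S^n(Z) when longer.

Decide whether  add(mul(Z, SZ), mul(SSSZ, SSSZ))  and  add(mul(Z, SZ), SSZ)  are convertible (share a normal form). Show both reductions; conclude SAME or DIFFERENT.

Answer: DIFFERENT — A ⇓ S^9(Z), B ⇓ SSZ

Derivation:
Term A:
  start: add(mul(Z, SZ), mul(SSSZ, SSSZ))
  step 1: add(Z, mul(SSSZ, SSSZ))
  step 2: mul(SSSZ, SSSZ)
  step 3: add(SSSZ, mul(SSZ, SSSZ))
  step 4: S(add(SSZ, mul(SSZ, SSSZ)))
  step 5: S(S(add(SZ, mul(SSZ, SSSZ))))
  step 6: S(S(S(add(Z, mul(SSZ, SSSZ)))))
  step 7: S(S(S(mul(SSZ, SSSZ))))
  step 8: S(S(S(add(SSSZ, mul(SZ, SSSZ)))))
  step 9: S(S(S(S(add(SSZ, mul(SZ, SSSZ))))))
  step 10: S(S(S(S(S(add(SZ, mul(SZ, SSSZ)))))))
  step 11: S(S(S(S(S(S(add(Z, mul(SZ, SSSZ))))))))
  step 12: S(S(S(S(S(S(mul(SZ, SSSZ)))))))
  step 13: S(S(S(S(S(S(add(SSSZ, mul(Z, SSSZ))))))))
  step 14: S(S(S(S(S(S(S(add(SSZ, mul(Z, SSSZ)))))))))
  step 15: S(S(S(S(S(S(S(S(add(SZ, mul(Z, SSSZ))))))))))
  step 16: S(S(S(S(S(S(S(S(S(add(Z, mul(Z, SSSZ)))))))))))
  step 17: S(S(S(S(S(S(S(S(S(mul(Z, SSSZ))))))))))
  step 18: S^9(Z)

Term B:
  start: add(mul(Z, SZ), SSZ)
  step 1: add(Z, SSZ)
  step 2: SSZ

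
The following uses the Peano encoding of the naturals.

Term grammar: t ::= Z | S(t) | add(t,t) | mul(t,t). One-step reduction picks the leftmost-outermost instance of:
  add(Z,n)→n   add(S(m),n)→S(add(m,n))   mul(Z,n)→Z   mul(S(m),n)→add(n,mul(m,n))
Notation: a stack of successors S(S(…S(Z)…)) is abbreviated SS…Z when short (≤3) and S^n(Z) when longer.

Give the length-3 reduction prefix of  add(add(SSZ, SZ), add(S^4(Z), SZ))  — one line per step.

  start: add(add(SSZ, SZ), add(S^4(Z), SZ))
  [1] add(S(add(SZ, SZ)), add(S^4(Z), SZ))
  [2] S(add(add(SZ, SZ), add(S^4(Z), SZ)))
  [3] S(add(S(add(Z, SZ)), add(S^4(Z), SZ)))

Answer: after 3 steps: S(add(S(add(Z, SZ)), add(S^4(Z), SZ)))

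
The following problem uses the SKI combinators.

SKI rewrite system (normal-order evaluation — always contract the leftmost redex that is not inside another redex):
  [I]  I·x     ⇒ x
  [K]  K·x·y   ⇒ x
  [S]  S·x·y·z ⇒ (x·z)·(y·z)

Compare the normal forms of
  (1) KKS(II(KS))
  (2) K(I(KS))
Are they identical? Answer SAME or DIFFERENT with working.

Answer: SAME — A ⇓ K(KS), B ⇓ K(KS)

Reduction:
Term A:
  start: KKS(II(KS))
  step 1: K(II(KS))
  step 2: K(I(KS))
  step 3: K(KS)

Term B:
  start: K(I(KS))
  step 1: K(KS)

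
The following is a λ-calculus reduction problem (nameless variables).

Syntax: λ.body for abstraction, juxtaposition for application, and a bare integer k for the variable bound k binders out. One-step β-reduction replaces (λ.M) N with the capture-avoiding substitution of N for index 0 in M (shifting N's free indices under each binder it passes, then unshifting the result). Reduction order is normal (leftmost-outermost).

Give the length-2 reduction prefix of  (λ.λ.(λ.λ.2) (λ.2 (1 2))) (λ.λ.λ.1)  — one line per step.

Answer: after 2 steps: λ.λ.1

Reduction:
  start: (λ.λ.(λ.λ.2) (λ.2 (1 2))) (λ.λ.λ.1)
  [1] λ.(λ.λ.2) (λ.(λ.λ.λ.1) (1 (λ.λ.λ.1)))
  [2] λ.λ.1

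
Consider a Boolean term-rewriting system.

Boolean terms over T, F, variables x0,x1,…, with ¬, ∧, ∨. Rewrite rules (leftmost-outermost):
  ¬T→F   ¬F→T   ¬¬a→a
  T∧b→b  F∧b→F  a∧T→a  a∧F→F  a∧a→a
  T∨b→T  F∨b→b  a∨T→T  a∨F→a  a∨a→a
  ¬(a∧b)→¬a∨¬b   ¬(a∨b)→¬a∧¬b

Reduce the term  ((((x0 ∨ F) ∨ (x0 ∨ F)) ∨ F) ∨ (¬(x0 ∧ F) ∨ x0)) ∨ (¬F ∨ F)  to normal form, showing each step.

Answer: normal form = T  (in 9 steps)

Reduction:
  start: ((((x0 ∨ F) ∨ (x0 ∨ F)) ∨ F) ∨ (¬(x0 ∧ F) ∨ x0)) ∨ (¬F ∨ F)
  →1  (((x0 ∨ F) ∨ (x0 ∨ F)) ∨ (¬(x0 ∧ F) ∨ x0)) ∨ (¬F ∨ F)
  →2  ((x0 ∨ F) ∨ (¬(x0 ∧ F) ∨ x0)) ∨ (¬F ∨ F)
  →3  (x0 ∨ (¬(x0 ∧ F) ∨ x0)) ∨ (¬F ∨ F)
  →4  (x0 ∨ ((¬x0 ∨ ¬F) ∨ x0)) ∨ (¬F ∨ F)
  →5  (x0 ∨ ((¬x0 ∨ T) ∨ x0)) ∨ (¬F ∨ F)
  →6  (x0 ∨ (T ∨ x0)) ∨ (¬F ∨ F)
  →7  (x0 ∨ T) ∨ (¬F ∨ F)
  →8  T ∨ (¬F ∨ F)
  →9  T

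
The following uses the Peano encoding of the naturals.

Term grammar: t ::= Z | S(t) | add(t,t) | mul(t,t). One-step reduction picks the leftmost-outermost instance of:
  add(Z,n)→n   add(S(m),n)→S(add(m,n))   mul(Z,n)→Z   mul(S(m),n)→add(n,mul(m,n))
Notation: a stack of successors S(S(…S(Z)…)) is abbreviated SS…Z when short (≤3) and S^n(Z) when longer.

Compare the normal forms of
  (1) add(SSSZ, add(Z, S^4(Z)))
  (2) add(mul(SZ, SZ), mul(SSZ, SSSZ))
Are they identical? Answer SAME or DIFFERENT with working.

Term A:
  start: add(SSSZ, add(Z, S^4(Z)))
  [1] S(add(SSZ, add(Z, S^4(Z))))
  [2] S(S(add(SZ, add(Z, S^4(Z)))))
  [3] S(S(S(add(Z, add(Z, S^4(Z))))))
  [4] S(S(S(add(Z, S^4(Z)))))
  [5] S^7(Z)

Term B:
  start: add(mul(SZ, SZ), mul(SSZ, SSSZ))
  [1] add(add(SZ, mul(Z, SZ)), mul(SSZ, SSSZ))
  [2] add(S(add(Z, mul(Z, SZ))), mul(SSZ, SSSZ))
  [3] S(add(add(Z, mul(Z, SZ)), mul(SSZ, SSSZ)))
  [4] S(add(mul(Z, SZ), mul(SSZ, SSSZ)))
  [5] S(add(Z, mul(SSZ, SSSZ)))
  [6] S(mul(SSZ, SSSZ))
  [7] S(add(SSSZ, mul(SZ, SSSZ)))
  [8] S(S(add(SSZ, mul(SZ, SSSZ))))
  [9] S(S(S(add(SZ, mul(SZ, SSSZ)))))
  [10] S(S(S(S(add(Z, mul(SZ, SSSZ))))))
  [11] S(S(S(S(mul(SZ, SSSZ)))))
  [12] S(S(S(S(add(SSSZ, mul(Z, SSSZ))))))
  [13] S(S(S(S(S(add(SSZ, mul(Z, SSSZ)))))))
  [14] S(S(S(S(S(S(add(SZ, mul(Z, SSSZ))))))))
  [15] S(S(S(S(S(S(S(add(Z, mul(Z, SSSZ)))))))))
  [16] S(S(S(S(S(S(S(mul(Z, SSSZ))))))))
  [17] S^7(Z)

Answer: SAME — A ⇓ S^7(Z), B ⇓ S^7(Z)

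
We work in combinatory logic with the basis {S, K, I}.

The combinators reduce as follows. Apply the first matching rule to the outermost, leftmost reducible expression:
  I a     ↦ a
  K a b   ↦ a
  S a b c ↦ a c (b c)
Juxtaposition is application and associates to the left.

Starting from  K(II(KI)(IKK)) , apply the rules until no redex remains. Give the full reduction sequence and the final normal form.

  start: K(II(KI)(IKK))
  step 1: K(I(KI)(IKK))
  step 2: K(KI(IKK))
  step 3: KI

Answer: normal form = KI  (in 3 steps)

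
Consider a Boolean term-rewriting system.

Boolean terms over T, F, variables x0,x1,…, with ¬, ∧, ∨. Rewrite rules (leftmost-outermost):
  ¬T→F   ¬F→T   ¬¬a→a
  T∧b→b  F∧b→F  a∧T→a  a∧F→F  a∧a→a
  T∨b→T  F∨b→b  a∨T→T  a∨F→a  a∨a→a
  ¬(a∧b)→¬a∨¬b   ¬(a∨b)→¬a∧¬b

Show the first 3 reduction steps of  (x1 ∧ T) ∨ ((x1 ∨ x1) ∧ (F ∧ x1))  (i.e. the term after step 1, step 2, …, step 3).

Answer: after 3 steps: x1 ∨ (x1 ∧ F)

Working:
  start: (x1 ∧ T) ∨ ((x1 ∨ x1) ∧ (F ∧ x1))
  [1] x1 ∨ ((x1 ∨ x1) ∧ (F ∧ x1))
  [2] x1 ∨ (x1 ∧ (F ∧ x1))
  [3] x1 ∨ (x1 ∧ F)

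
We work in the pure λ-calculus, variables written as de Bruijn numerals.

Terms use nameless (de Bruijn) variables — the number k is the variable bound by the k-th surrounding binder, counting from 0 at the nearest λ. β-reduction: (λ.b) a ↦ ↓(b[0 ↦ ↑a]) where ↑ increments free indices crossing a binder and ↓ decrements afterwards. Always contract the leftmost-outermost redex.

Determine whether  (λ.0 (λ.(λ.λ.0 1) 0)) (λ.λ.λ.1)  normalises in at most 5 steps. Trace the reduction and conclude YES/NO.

Answer: YES — reaches normal form λ.λ.1 in 2 ≤ 5 steps

Reduction:
  start: (λ.0 (λ.(λ.λ.0 1) 0)) (λ.λ.λ.1)
  step 1: (λ.λ.λ.1) (λ.(λ.λ.0 1) 0)
  step 2: λ.λ.1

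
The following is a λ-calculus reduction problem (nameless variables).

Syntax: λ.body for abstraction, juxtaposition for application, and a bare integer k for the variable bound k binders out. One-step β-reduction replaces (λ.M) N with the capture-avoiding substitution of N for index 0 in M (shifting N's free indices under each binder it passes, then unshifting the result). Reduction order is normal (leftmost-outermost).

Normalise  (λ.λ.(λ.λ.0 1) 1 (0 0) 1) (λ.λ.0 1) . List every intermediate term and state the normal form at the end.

  start: (λ.λ.(λ.λ.0 1) 1 (0 0) 1) (λ.λ.0 1)
  [1] λ.(λ.λ.0 1) (λ.λ.0 1) (0 0) (λ.λ.0 1)
  [2] λ.(λ.0 (λ.λ.0 1)) (0 0) (λ.λ.0 1)
  [3] λ.0 0 (λ.λ.0 1) (λ.λ.0 1)

Answer: normal form = λ.0 0 (λ.λ.0 1) (λ.λ.0 1)  (in 3 steps)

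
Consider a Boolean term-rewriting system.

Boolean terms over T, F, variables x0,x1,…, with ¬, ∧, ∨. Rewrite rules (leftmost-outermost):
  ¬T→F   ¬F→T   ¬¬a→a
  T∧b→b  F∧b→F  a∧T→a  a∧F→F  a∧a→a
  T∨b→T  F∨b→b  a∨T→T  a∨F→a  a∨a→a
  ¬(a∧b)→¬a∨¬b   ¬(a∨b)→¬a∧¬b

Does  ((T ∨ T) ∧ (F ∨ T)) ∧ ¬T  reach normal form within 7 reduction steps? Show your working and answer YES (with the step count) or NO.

  start: ((T ∨ T) ∧ (F ∨ T)) ∧ ¬T
  step 1: (T ∧ (F ∨ T)) ∧ ¬T
  step 2: (F ∨ T) ∧ ¬T
  step 3: T ∧ ¬T
  step 4: ¬T
  step 5: F

Answer: YES — reaches normal form F in 5 ≤ 7 steps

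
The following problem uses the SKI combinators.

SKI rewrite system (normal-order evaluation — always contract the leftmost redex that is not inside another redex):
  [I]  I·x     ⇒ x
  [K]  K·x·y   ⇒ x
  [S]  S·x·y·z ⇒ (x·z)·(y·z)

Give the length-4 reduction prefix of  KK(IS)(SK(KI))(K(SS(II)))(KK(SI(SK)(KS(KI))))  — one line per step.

  start: KK(IS)(SK(KI))(K(SS(II)))(KK(SI(SK)(KS(KI))))
  [1] K(SK(KI))(K(SS(II)))(KK(SI(SK)(KS(KI))))
  [2] SK(KI)(KK(SI(SK)(KS(KI))))
  [3] K(KK(SI(SK)(KS(KI))))(KI(KK(SI(SK)(KS(KI)))))
  [4] KK(SI(SK)(KS(KI)))

Answer: after 4 steps: KK(SI(SK)(KS(KI)))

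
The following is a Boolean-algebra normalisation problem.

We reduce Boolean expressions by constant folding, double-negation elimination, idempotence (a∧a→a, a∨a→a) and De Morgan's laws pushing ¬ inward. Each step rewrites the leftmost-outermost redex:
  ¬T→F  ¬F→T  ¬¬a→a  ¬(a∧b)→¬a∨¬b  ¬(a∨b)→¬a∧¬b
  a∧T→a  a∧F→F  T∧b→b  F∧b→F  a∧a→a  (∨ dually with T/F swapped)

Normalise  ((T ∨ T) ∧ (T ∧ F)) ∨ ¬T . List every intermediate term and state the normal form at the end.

  start: ((T ∨ T) ∧ (T ∧ F)) ∨ ¬T
  →1  (T ∧ (T ∧ F)) ∨ ¬T
  →2  (T ∧ F) ∨ ¬T
  →3  F ∨ ¬T
  →4  ¬T
  →5  F

Answer: normal form = F  (in 5 steps)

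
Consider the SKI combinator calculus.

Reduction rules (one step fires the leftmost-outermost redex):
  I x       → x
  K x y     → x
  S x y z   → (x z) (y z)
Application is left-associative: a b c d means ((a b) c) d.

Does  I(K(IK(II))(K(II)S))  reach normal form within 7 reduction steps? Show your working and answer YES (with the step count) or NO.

Answer: YES — reaches normal form KI in 4 ≤ 7 steps

Reduction:
  start: I(K(IK(II))(K(II)S))
  →1  K(IK(II))(K(II)S)
  →2  IK(II)
  →3  K(II)
  →4  KI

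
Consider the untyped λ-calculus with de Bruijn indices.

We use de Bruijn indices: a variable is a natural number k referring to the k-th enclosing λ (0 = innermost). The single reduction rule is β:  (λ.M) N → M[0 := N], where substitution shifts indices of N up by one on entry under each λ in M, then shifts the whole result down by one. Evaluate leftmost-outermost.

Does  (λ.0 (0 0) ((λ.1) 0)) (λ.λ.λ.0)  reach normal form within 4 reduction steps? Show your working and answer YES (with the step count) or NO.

  start: (λ.0 (0 0) ((λ.1) 0)) (λ.λ.λ.0)
  [1] (λ.λ.λ.0) ((λ.λ.λ.0) (λ.λ.λ.0)) ((λ.λ.λ.λ.0) (λ.λ.λ.0))
  [2] (λ.λ.0) ((λ.λ.λ.λ.0) (λ.λ.λ.0))
  [3] λ.0

Answer: YES — reaches normal form λ.0 in 3 ≤ 4 steps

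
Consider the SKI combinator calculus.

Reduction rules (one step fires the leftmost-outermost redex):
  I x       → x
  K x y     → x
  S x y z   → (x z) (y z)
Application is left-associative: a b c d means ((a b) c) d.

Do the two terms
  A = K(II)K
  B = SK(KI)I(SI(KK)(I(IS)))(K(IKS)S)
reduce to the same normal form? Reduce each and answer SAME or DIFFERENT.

Term A:
  start: K(II)K
  step 1: II
  step 2: I

Term B:
  start: SK(KI)I(SI(KK)(I(IS)))(K(IKS)S)
  step 1: KI(KII)(SI(KK)(I(IS)))(K(IKS)S)
  step 2: I(SI(KK)(I(IS)))(K(IKS)S)
  step 3: SI(KK)(I(IS))(K(IKS)S)
  step 4: I(I(IS))(KK(I(IS)))(K(IKS)S)
  step 5: I(IS)(KK(I(IS)))(K(IKS)S)
  step 6: IS(KK(I(IS)))(K(IKS)S)
  step 7: S(KK(I(IS)))(K(IKS)S)
  step 8: SK(K(IKS)S)
  step 9: SK(IKS)
  step 10: SK(KS)

Answer: DIFFERENT — A ⇓ I, B ⇓ SK(KS)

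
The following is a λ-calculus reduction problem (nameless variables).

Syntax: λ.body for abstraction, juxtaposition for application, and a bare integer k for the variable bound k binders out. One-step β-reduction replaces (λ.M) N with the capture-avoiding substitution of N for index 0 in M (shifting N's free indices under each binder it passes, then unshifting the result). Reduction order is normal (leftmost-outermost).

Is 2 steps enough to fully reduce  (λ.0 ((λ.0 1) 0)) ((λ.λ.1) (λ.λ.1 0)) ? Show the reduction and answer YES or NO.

  start: (λ.0 ((λ.0 1) 0)) ((λ.λ.1) (λ.λ.1 0))
  [1] (λ.λ.1) (λ.λ.1 0) ((λ.0 ((λ.λ.1) (λ.λ.1 0))) ((λ.λ.1) (λ.λ.1 0)))
  [2] (λ.λ.λ.1 0) ((λ.0 ((λ.λ.1) (λ.λ.1 0))) ((λ.λ.1) (λ.λ.1 0)))

Answer: NO — after 2 steps the term is (λ.λ.λ.1 0) ((λ.0 ((λ.λ.1) (λ.λ.1 0))) ((λ.λ.1) (λ.λ.1 0))), not yet normal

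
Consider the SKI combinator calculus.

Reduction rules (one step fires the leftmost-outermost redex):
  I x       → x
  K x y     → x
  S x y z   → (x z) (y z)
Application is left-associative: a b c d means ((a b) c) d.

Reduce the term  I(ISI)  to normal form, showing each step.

  start: I(ISI)
  [1] ISI
  [2] SI

Answer: normal form = SI  (in 2 steps)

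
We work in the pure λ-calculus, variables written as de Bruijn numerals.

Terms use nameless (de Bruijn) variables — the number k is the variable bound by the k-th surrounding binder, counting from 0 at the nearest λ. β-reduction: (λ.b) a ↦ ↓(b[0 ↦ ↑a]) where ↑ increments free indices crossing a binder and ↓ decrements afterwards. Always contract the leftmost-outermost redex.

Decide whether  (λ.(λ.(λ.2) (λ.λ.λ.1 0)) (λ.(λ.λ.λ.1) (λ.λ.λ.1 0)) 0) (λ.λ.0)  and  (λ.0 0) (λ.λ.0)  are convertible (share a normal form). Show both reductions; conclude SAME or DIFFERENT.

Term A:
  start: (λ.(λ.(λ.2) (λ.λ.λ.1 0)) (λ.(λ.λ.λ.1) (λ.λ.λ.1 0)) 0) (λ.λ.0)
  [1] (λ.(λ.λ.λ.0) (λ.λ.λ.1 0)) (λ.(λ.λ.λ.1) (λ.λ.λ.1 0)) (λ.λ.0)
  [2] (λ.λ.λ.0) (λ.λ.λ.1 0) (λ.λ.0)
  [3] (λ.λ.0) (λ.λ.0)
  [4] λ.0

Term B:
  start: (λ.0 0) (λ.λ.0)
  [1] (λ.λ.0) (λ.λ.0)
  [2] λ.0

Answer: SAME — A ⇓ λ.0, B ⇓ λ.0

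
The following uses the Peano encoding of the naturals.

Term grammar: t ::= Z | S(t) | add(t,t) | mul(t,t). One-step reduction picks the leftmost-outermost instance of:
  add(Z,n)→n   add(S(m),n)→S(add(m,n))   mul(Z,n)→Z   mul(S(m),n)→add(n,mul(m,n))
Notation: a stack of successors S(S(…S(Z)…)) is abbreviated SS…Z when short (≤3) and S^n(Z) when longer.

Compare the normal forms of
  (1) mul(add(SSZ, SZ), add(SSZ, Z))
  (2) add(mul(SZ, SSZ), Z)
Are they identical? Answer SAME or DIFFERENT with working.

Term A:
  start: mul(add(SSZ, SZ), add(SSZ, Z))
  step 1: mul(S(add(SZ, SZ)), add(SSZ, Z))
  step 2: add(add(SSZ, Z), mul(add(SZ, SZ), add(SSZ, Z)))
  step 3: add(S(add(SZ, Z)), mul(add(SZ, SZ), add(SSZ, Z)))
  step 4: S(add(add(SZ, Z), mul(add(SZ, SZ), add(SSZ, Z))))
  step 5: S(add(S(add(Z, Z)), mul(add(SZ, SZ), add(SSZ, Z))))
  step 6: S(S(add(add(Z, Z), mul(add(SZ, SZ), add(SSZ, Z)))))
  step 7: S(S(add(Z, mul(add(SZ, SZ), add(SSZ, Z)))))
  step 8: S(S(mul(add(SZ, SZ), add(SSZ, Z))))
  step 9: S(S(mul(S(add(Z, SZ)), add(SSZ, Z))))
  step 10: S(S(add(add(SSZ, Z), mul(add(Z, SZ), add(SSZ, Z)))))
  step 11: S(S(add(S(add(SZ, Z)), mul(add(Z, SZ), add(SSZ, Z)))))
  step 12: S(S(S(add(add(SZ, Z), mul(add(Z, SZ), add(SSZ, Z))))))
  step 13: S(S(S(add(S(add(Z, Z)), mul(add(Z, SZ), add(SSZ, Z))))))
  step 14: S(S(S(S(add(add(Z, Z), mul(add(Z, SZ), add(SSZ, Z)))))))
  step 15: S(S(S(S(add(Z, mul(add(Z, SZ), add(SSZ, Z)))))))
  step 16: S(S(S(S(mul(add(Z, SZ), add(SSZ, Z))))))
  step 17: S(S(S(S(mul(SZ, add(SSZ, Z))))))
  step 18: S(S(S(S(add(add(SSZ, Z), mul(Z, add(SSZ, Z)))))))
  step 19: S(S(S(S(add(S(add(SZ, Z)), mul(Z, add(SSZ, Z)))))))
  step 20: S(S(S(S(S(add(add(SZ, Z), mul(Z, add(SSZ, Z))))))))
  step 21: S(S(S(S(S(add(S(add(Z, Z)), mul(Z, add(SSZ, Z))))))))
  step 22: S(S(S(S(S(S(add(add(Z, Z), mul(Z, add(SSZ, Z)))))))))
  step 23: S(S(S(S(S(S(add(Z, mul(Z, add(SSZ, Z)))))))))
  step 24: S(S(S(S(S(S(mul(Z, add(SSZ, Z))))))))
  step 25: S^6(Z)

Term B:
  start: add(mul(SZ, SSZ), Z)
  step 1: add(add(SSZ, mul(Z, SSZ)), Z)
  step 2: add(S(add(SZ, mul(Z, SSZ))), Z)
  step 3: S(add(add(SZ, mul(Z, SSZ)), Z))
  step 4: S(add(S(add(Z, mul(Z, SSZ))), Z))
  step 5: S(S(add(add(Z, mul(Z, SSZ)), Z)))
  step 6: S(S(add(mul(Z, SSZ), Z)))
  step 7: S(S(add(Z, Z)))
  step 8: SSZ

Answer: DIFFERENT — A ⇓ S^6(Z), B ⇓ SSZ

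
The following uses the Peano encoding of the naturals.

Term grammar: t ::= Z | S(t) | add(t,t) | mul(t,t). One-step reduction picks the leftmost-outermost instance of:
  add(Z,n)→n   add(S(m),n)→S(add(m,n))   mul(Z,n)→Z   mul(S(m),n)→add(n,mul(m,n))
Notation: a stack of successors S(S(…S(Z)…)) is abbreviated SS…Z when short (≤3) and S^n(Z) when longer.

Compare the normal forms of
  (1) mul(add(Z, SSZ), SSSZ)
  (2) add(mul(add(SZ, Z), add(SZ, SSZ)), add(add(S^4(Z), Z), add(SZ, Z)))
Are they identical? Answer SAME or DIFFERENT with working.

Answer: DIFFERENT — A ⇓ S^6(Z), B ⇓ S^8(Z)

Derivation:
Term A:
  start: mul(add(Z, SSZ), SSSZ)
  →1  mul(SSZ, SSSZ)
  →2  add(SSSZ, mul(SZ, SSSZ))
  →3  S(add(SSZ, mul(SZ, SSSZ)))
  →4  S(S(add(SZ, mul(SZ, SSSZ))))
  →5  S(S(S(add(Z, mul(SZ, SSSZ)))))
  →6  S(S(S(mul(SZ, SSSZ))))
  →7  S(S(S(add(SSSZ, mul(Z, SSSZ)))))
  →8  S(S(S(S(add(SSZ, mul(Z, SSSZ))))))
  →9  S(S(S(S(S(add(SZ, mul(Z, SSSZ)))))))
  →10  S(S(S(S(S(S(add(Z, mul(Z, SSSZ))))))))
  →11  S(S(S(S(S(S(mul(Z, SSSZ)))))))
  →12  S^6(Z)

Term B:
  start: add(mul(add(SZ, Z), add(SZ, SSZ)), add(add(S^4(Z), Z), add(SZ, Z)))
  →1  add(mul(S(add(Z, Z)), add(SZ, SSZ)), add(add(S^4(Z), Z), add(SZ, Z)))
  →2  add(add(add(SZ, SSZ), mul(add(Z, Z), add(SZ, SSZ))), add(add(S^4(Z), Z), add(SZ, Z)))
  →3  add(add(S(add(Z, SSZ)), mul(add(Z, Z), add(SZ, SSZ))), add(add(S^4(Z), Z), add(SZ, Z)))
  →4  add(S(add(add(Z, SSZ), mul(add(Z, Z), add(SZ, SSZ)))), add(add(S^4(Z), Z), add(SZ, Z)))
  →5  S(add(add(add(Z, SSZ), mul(add(Z, Z), add(SZ, SSZ))), add(add(S^4(Z), Z), add(SZ, Z))))
  →6  S(add(add(SSZ, mul(add(Z, Z), add(SZ, SSZ))), add(add(S^4(Z), Z), add(SZ, Z))))
  →7  S(add(S(add(SZ, mul(add(Z, Z), add(SZ, SSZ)))), add(add(S^4(Z), Z), add(SZ, Z))))
  →8  S(S(add(add(SZ, mul(add(Z, Z), add(SZ, SSZ))), add(add(S^4(Z), Z), add(SZ, Z)))))
  →9  S(S(add(S(add(Z, mul(add(Z, Z), add(SZ, SSZ)))), add(add(S^4(Z), Z), add(SZ, Z)))))
  →10  S(S(S(add(add(Z, mul(add(Z, Z), add(SZ, SSZ))), add(add(S^4(Z), Z), add(SZ, Z))))))
  →11  S(S(S(add(mul(add(Z, Z), add(SZ, SSZ)), add(add(S^4(Z), Z), add(SZ, Z))))))
  →12  S(S(S(add(mul(Z, add(SZ, SSZ)), add(add(S^4(Z), Z), add(SZ, Z))))))
  →13  S(S(S(add(Z, add(add(S^4(Z), Z), add(SZ, Z))))))
  →14  S(S(S(add(add(S^4(Z), Z), add(SZ, Z)))))
  →15  S(S(S(add(S(add(SSSZ, Z)), add(SZ, Z)))))
  →16  S(S(S(S(add(add(SSSZ, Z), add(SZ, Z))))))
  →17  S(S(S(S(add(S(add(SSZ, Z)), add(SZ, Z))))))
  →18  S(S(S(S(S(add(add(SSZ, Z), add(SZ, Z)))))))
  →19  S(S(S(S(S(add(S(add(SZ, Z)), add(SZ, Z)))))))
  →20  S(S(S(S(S(S(add(add(SZ, Z), add(SZ, Z))))))))
  →21  S(S(S(S(S(S(add(S(add(Z, Z)), add(SZ, Z))))))))
  →22  S(S(S(S(S(S(S(add(add(Z, Z), add(SZ, Z)))))))))
  →23  S(S(S(S(S(S(S(add(Z, add(SZ, Z)))))))))
  →24  S(S(S(S(S(S(S(add(SZ, Z))))))))
  →25  S(S(S(S(S(S(S(S(add(Z, Z)))))))))
  →26  S^8(Z)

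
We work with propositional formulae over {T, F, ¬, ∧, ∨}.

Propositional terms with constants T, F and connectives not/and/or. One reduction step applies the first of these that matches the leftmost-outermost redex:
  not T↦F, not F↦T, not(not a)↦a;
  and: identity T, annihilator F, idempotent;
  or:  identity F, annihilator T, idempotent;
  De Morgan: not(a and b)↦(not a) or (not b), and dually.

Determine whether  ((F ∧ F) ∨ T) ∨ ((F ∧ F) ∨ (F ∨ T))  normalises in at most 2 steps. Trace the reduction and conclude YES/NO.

  start: ((F ∧ F) ∨ T) ∨ ((F ∧ F) ∨ (F ∨ T))
  step 1: T ∨ ((F ∧ F) ∨ (F ∨ T))
  step 2: T

Answer: YES — reaches normal form T in 2 ≤ 2 steps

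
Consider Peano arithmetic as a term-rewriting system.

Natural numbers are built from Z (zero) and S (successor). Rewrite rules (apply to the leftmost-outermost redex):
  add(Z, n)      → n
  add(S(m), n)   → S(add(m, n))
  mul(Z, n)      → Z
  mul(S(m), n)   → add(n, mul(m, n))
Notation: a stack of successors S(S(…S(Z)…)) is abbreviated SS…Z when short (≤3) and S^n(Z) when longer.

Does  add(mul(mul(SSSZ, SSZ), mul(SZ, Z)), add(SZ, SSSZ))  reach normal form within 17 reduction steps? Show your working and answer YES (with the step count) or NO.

  start: add(mul(mul(SSSZ, SSZ), mul(SZ, Z)), add(SZ, SSSZ))
  [1] add(mul(add(SSZ, mul(SSZ, SSZ)), mul(SZ, Z)), add(SZ, SSSZ))
  [2] add(mul(S(add(SZ, mul(SSZ, SSZ))), mul(SZ, Z)), add(SZ, SSSZ))
  [3] add(add(mul(SZ, Z), mul(add(SZ, mul(SSZ, SSZ)), mul(SZ, Z))), add(SZ, SSSZ))
  [4] add(add(add(Z, mul(Z, Z)), mul(add(SZ, mul(SSZ, SSZ)), mul(SZ, Z))), add(SZ, SSSZ))
  [5] add(add(mul(Z, Z), mul(add(SZ, mul(SSZ, SSZ)), mul(SZ, Z))), add(SZ, SSSZ))
  [6] add(add(Z, mul(add(SZ, mul(SSZ, SSZ)), mul(SZ, Z))), add(SZ, SSSZ))
  [7] add(mul(add(SZ, mul(SSZ, SSZ)), mul(SZ, Z)), add(SZ, SSSZ))
  [8] add(mul(S(add(Z, mul(SSZ, SSZ))), mul(SZ, Z)), add(SZ, SSSZ))
  [9] add(add(mul(SZ, Z), mul(add(Z, mul(SSZ, SSZ)), mul(SZ, Z))), add(SZ, SSSZ))
  [10] add(add(add(Z, mul(Z, Z)), mul(add(Z, mul(SSZ, SSZ)), mul(SZ, Z))), add(SZ, SSSZ))
  [11] add(add(mul(Z, Z), mul(add(Z, mul(SSZ, SSZ)), mul(SZ, Z))), add(SZ, SSSZ))
  [12] add(add(Z, mul(add(Z, mul(SSZ, SSZ)), mul(SZ, Z))), add(SZ, SSSZ))
  [13] add(mul(add(Z, mul(SSZ, SSZ)), mul(SZ, Z)), add(SZ, SSSZ))
  [14] add(mul(mul(SSZ, SSZ), mul(SZ, Z)), add(SZ, SSSZ))
  [15] add(mul(add(SSZ, mul(SZ, SSZ)), mul(SZ, Z)), add(SZ, SSSZ))
  [16] add(mul(S(add(SZ, mul(SZ, SSZ))), mul(SZ, Z)), add(SZ, SSSZ))
  [17] add(add(mul(SZ, Z), mul(add(SZ, mul(SZ, SSZ)), mul(SZ, Z))), add(SZ, SSSZ))

Answer: NO — after 17 steps the term is add(add(mul(SZ, Z), mul(add(SZ, mul(SZ, SSZ)), mul(SZ, Z))), add(SZ, SSSZ)), not yet normal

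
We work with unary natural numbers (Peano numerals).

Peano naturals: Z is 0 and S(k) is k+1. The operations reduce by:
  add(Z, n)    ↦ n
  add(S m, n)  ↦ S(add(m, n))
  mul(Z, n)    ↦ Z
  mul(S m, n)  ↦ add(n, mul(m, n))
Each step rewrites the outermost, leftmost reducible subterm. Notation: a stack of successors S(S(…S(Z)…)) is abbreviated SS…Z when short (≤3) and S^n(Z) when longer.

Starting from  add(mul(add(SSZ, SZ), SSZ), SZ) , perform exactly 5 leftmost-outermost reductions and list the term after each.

  start: add(mul(add(SSZ, SZ), SSZ), SZ)
  [1] add(mul(S(add(SZ, SZ)), SSZ), SZ)
  [2] add(add(SSZ, mul(add(SZ, SZ), SSZ)), SZ)
  [3] add(S(add(SZ, mul(add(SZ, SZ), SSZ))), SZ)
  [4] S(add(add(SZ, mul(add(SZ, SZ), SSZ)), SZ))
  [5] S(add(S(add(Z, mul(add(SZ, SZ), SSZ))), SZ))

Answer: after 5 steps: S(add(S(add(Z, mul(add(SZ, SZ), SSZ))), SZ))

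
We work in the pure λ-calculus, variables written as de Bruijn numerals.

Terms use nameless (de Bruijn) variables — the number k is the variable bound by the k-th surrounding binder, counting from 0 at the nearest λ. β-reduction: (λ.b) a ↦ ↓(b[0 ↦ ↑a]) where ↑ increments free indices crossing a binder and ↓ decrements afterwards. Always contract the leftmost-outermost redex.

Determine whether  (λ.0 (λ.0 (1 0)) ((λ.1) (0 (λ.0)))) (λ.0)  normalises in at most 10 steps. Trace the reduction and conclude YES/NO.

Answer: YES — reaches normal form λ.0 in 7 ≤ 10 steps

Reduction:
  start: (λ.0 (λ.0 (1 0)) ((λ.1) (0 (λ.0)))) (λ.0)
  [1] (λ.0) (λ.0 ((λ.0) 0)) ((λ.λ.0) ((λ.0) (λ.0)))
  [2] (λ.0 ((λ.0) 0)) ((λ.λ.0) ((λ.0) (λ.0)))
  [3] (λ.λ.0) ((λ.0) (λ.0)) ((λ.0) ((λ.λ.0) ((λ.0) (λ.0))))
  [4] (λ.0) ((λ.0) ((λ.λ.0) ((λ.0) (λ.0))))
  [5] (λ.0) ((λ.λ.0) ((λ.0) (λ.0)))
  [6] (λ.λ.0) ((λ.0) (λ.0))
  [7] λ.0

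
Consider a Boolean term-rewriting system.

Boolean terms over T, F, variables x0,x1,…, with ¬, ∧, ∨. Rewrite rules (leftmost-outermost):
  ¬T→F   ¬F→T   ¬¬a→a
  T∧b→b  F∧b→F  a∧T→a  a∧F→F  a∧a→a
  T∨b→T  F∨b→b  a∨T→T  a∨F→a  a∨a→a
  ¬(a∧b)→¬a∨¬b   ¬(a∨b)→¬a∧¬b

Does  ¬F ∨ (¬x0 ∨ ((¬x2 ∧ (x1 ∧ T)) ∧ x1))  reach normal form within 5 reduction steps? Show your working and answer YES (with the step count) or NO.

Answer: YES — reaches normal form T in 2 ≤ 5 steps

Reduction:
  start: ¬F ∨ (¬x0 ∨ ((¬x2 ∧ (x1 ∧ T)) ∧ x1))
  step 1: T ∨ (¬x0 ∨ ((¬x2 ∧ (x1 ∧ T)) ∧ x1))
  step 2: T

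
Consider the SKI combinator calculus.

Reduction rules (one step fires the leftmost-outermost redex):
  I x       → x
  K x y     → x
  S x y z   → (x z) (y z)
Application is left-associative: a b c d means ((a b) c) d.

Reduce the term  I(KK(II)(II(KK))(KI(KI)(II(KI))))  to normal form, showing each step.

  start: I(KK(II)(II(KK))(KI(KI)(II(KI))))
  [1] KK(II)(II(KK))(KI(KI)(II(KI)))
  [2] K(II(KK))(KI(KI)(II(KI)))
  [3] II(KK)
  [4] I(KK)
  [5] KK

Answer: normal form = KK  (in 5 steps)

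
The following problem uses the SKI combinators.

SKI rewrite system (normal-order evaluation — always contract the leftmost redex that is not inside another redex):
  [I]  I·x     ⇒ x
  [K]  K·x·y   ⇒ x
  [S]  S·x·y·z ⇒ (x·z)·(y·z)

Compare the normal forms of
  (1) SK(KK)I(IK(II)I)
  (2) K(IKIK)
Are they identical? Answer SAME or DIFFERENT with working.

Answer: DIFFERENT — A ⇓ I, B ⇓ KI

Reduction:
Term A:
  start: SK(KK)I(IK(II)I)
  step 1: KI(KKI)(IK(II)I)
  step 2: I(IK(II)I)
  step 3: IK(II)I
  step 4: K(II)I
  step 5: II
  step 6: I

Term B:
  start: K(IKIK)
  step 1: K(KIK)
  step 2: KI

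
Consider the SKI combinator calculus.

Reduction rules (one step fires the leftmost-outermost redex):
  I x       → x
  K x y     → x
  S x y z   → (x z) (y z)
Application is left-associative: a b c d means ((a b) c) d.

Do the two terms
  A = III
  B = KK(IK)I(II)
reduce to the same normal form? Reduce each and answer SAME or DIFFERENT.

Answer: SAME — A ⇓ I, B ⇓ I

Derivation:
Term A:
  start: III
  [1] II
  [2] I

Term B:
  start: KK(IK)I(II)
  [1] KI(II)
  [2] I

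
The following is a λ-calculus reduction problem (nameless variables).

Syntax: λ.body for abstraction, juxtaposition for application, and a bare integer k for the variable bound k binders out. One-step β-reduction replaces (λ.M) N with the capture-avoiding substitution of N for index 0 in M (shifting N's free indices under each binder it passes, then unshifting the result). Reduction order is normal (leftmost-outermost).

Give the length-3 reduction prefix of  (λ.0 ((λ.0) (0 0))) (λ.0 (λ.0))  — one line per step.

  start: (λ.0 ((λ.0) (0 0))) (λ.0 (λ.0))
  step 1: (λ.0 (λ.0)) ((λ.0) ((λ.0 (λ.0)) (λ.0 (λ.0))))
  step 2: (λ.0) ((λ.0 (λ.0)) (λ.0 (λ.0))) (λ.0)
  step 3: (λ.0 (λ.0)) (λ.0 (λ.0)) (λ.0)

Answer: after 3 steps: (λ.0 (λ.0)) (λ.0 (λ.0)) (λ.0)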